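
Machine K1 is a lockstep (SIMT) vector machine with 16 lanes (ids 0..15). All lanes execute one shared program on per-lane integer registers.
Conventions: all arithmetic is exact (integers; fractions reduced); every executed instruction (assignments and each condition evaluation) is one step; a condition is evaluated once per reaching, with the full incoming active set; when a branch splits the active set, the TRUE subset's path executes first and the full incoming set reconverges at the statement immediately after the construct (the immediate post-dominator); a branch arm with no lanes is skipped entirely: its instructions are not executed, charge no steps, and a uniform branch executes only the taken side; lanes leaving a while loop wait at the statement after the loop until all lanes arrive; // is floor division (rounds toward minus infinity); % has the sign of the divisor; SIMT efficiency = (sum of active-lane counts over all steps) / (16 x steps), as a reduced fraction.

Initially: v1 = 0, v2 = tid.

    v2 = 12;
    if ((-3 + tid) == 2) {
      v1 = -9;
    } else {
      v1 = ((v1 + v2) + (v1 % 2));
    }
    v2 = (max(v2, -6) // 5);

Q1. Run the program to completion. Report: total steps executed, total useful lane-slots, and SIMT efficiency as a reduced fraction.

Answer: 5 steps, 64 useful, 4/5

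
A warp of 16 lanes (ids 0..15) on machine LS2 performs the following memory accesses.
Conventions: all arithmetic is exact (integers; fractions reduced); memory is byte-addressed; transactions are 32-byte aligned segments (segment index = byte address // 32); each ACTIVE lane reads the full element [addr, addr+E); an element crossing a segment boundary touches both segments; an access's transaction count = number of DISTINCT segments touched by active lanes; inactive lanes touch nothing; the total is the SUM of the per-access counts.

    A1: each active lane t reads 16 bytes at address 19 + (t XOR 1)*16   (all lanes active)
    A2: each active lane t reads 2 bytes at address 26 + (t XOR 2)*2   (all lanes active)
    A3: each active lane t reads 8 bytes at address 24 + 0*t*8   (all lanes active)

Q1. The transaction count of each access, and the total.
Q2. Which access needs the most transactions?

A1: 9 transactions
A2: 2 transactions
A3: 1 transaction

Answer: 9,2,1; total 12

Answer: A1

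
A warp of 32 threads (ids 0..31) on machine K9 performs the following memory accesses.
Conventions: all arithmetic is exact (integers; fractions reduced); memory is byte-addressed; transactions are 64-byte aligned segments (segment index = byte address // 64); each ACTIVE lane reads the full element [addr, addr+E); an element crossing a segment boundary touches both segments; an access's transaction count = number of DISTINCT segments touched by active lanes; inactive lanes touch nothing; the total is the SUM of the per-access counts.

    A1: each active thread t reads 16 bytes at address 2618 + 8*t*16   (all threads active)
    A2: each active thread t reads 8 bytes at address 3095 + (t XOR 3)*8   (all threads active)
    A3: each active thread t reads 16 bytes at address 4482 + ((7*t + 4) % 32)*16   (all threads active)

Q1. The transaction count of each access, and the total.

A1: 64 transactions
A2: 5 transactions
A3: 9 transactions

Answer: 64,5,9; total 78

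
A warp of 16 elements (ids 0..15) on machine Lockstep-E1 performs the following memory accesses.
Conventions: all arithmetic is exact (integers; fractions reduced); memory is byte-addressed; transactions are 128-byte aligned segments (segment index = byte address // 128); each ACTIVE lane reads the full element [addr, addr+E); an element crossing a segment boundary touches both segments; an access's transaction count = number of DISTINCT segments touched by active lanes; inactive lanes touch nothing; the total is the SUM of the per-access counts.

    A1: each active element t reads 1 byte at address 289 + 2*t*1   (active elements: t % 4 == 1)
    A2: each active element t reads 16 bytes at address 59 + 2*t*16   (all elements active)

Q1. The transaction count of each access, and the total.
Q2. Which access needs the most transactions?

A1: 1 transaction
A2: 5 transactions

Answer: 1,5; total 6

Answer: A2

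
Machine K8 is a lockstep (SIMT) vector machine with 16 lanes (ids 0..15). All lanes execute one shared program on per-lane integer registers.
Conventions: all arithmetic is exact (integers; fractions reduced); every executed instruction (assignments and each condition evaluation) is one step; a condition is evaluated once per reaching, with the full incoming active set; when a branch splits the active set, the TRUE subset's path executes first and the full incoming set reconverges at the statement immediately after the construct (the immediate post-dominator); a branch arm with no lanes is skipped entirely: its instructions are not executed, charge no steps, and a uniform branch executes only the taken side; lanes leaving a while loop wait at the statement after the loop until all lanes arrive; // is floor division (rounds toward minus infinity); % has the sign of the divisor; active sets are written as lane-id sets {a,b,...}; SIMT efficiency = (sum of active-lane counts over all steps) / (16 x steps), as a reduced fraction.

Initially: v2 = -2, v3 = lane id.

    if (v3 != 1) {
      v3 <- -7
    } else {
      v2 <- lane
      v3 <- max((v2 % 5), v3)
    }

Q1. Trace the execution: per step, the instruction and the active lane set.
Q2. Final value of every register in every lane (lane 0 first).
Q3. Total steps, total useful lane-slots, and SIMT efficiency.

step 0: eval (v3 != 1)               {0,1,2,3,4,5,6,7,8,9,10,11,12,13,14,15}
step 1: v3 <- -7                     {0,2,3,4,5,6,7,8,9,10,11,12,13,14,15}
step 2: v2 <- lane                   {1}
step 3: v3 <- max((v2 % 5), v3)      {1}

Answer: 4 steps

v2: -2,1,-2,-2,-2,-2,-2,-2,-2,-2,-2,-2,-2,-2,-2,-2
v3: -7,1,-7,-7,-7,-7,-7,-7,-7,-7,-7,-7,-7,-7,-7,-7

steps = 4; useful = 33; efficiency = 33/64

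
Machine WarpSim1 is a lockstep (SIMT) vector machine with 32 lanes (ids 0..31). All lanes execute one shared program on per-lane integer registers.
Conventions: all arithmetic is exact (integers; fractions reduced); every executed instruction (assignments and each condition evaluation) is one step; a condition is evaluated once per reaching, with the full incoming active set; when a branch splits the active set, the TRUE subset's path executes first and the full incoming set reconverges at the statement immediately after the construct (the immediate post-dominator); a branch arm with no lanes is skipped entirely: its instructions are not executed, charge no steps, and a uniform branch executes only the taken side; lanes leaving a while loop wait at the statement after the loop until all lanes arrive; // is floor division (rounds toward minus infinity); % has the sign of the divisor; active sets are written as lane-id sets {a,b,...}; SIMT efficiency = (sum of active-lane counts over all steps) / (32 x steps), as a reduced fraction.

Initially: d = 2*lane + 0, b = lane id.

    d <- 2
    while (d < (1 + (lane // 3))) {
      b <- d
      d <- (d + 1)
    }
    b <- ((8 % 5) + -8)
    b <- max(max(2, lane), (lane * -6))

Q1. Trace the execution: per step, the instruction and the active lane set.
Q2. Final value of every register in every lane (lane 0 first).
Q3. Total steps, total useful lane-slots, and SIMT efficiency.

step 0: d <- 2                       {0,1,2,3,4,5,6,7,8,9,10,11,12,13,14,15,16,17,18,19,20,21,22,23,24,25,26,27,28,29,30,31}
step 1: eval (d < (1 + (lane // 3))) {0,1,2,3,4,5,6,7,8,9,10,11,12,13,14,15,16,17,18,19,20,21,22,23,24,25,26,27,28,29,30,31}
step 2: b <- d                       {6,7,8,9,10,11,12,13,14,15,16,17,18,19,20,21,22,23,24,25,26,27,28,29,30,31}
step 3: d <- (d + 1)                 {6,7,8,9,10,11,12,13,14,15,16,17,18,19,20,21,22,23,24,25,26,27,28,29,30,31}
step 4: eval (d < (1 + (lane // 3))) {6,7,8,9,10,11,12,13,14,15,16,17,18,19,20,21,22,23,24,25,26,27,28,29,30,31}
step 5: b <- d                       {9,10,11,12,13,14,15,16,17,18,19,20,21,22,23,24,25,26,27,28,29,30,31}
step 6: d <- (d + 1)                 {9,10,11,12,13,14,15,16,17,18,19,20,21,22,23,24,25,26,27,28,29,30,31}
step 7: eval (d < (1 + (lane // 3))) {9,10,11,12,13,14,15,16,17,18,19,20,21,22,23,24,25,26,27,28,29,30,31}
step 8: b <- d                       {12,13,14,15,16,17,18,19,20,21,22,23,24,25,26,27,28,29,30,31}
step 9: d <- (d + 1)                 {12,13,14,15,16,17,18,19,20,21,22,23,24,25,26,27,28,29,30,31}
step 10: eval (d < (1 + (lane // 3))) {12,13,14,15,16,17,18,19,20,21,22,23,24,25,26,27,28,29,30,31}
step 11: b <- d                       {15,16,17,18,19,20,21,22,23,24,25,26,27,28,29,30,31}
step 12: d <- (d + 1)                 {15,16,17,18,19,20,21,22,23,24,25,26,27,28,29,30,31}
step 13: eval (d < (1 + (lane // 3))) {15,16,17,18,19,20,21,22,23,24,25,26,27,28,29,30,31}
step 14: b <- d                       {18,19,20,21,22,23,24,25,26,27,28,29,30,31}
step 15: d <- (d + 1)                 {18,19,20,21,22,23,24,25,26,27,28,29,30,31}
step 16: eval (d < (1 + (lane // 3))) {18,19,20,21,22,23,24,25,26,27,28,29,30,31}
step 17: b <- d                       {21,22,23,24,25,26,27,28,29,30,31}
step 18: d <- (d + 1)                 {21,22,23,24,25,26,27,28,29,30,31}
step 19: eval (d < (1 + (lane // 3))) {21,22,23,24,25,26,27,28,29,30,31}
step 20: b <- d                       {24,25,26,27,28,29,30,31}
step 21: d <- (d + 1)                 {24,25,26,27,28,29,30,31}
step 22: eval (d < (1 + (lane // 3))) {24,25,26,27,28,29,30,31}
step 23: b <- d                       {27,28,29,30,31}
step 24: d <- (d + 1)                 {27,28,29,30,31}
step 25: eval (d < (1 + (lane // 3))) {27,28,29,30,31}
step 26: b <- d                       {30,31}
step 27: d <- (d + 1)                 {30,31}
step 28: eval (d < (1 + (lane // 3))) {30,31}
step 29: b <- ((8 % 5) + -8)          {0,1,2,3,4,5,6,7,8,9,10,11,12,13,14,15,16,17,18,19,20,21,22,23,24,25,26,27,28,29,30,31}
step 30: b <- max(max(2, lane), (lane * -6)) {0,1,2,3,4,5,6,7,8,9,10,11,12,13,14,15,16,17,18,19,20,21,22,23,24,25,26,27,28,29,30,31}

Answer: 31 steps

d: 2,2,2,2,2,2,3,3,3,4,4,4,5,5,5,6,6,6,7,7,7,8,8,8,9,9,9,10,10,10,11,11
b: 2,2,2,3,4,5,6,7,8,9,10,11,12,13,14,15,16,17,18,19,20,21,22,23,24,25,26,27,28,29,30,31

steps = 31; useful = 506; efficiency = 506/992 = 253/496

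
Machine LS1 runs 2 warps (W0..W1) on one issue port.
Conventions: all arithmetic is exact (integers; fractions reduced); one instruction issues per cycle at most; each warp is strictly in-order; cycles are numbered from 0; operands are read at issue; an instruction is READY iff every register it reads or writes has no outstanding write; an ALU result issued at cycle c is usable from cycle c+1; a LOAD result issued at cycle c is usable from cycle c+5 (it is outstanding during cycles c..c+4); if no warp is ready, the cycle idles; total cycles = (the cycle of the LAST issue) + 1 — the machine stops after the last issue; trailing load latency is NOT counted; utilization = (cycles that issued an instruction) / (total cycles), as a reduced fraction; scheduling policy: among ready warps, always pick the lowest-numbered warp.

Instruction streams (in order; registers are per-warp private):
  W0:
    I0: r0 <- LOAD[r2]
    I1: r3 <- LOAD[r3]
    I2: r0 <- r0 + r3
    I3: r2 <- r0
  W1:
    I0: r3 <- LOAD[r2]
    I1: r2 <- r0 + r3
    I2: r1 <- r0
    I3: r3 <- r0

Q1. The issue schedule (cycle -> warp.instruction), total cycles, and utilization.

cycle 0: W0.I0
cycle 1: W0.I1
cycle 2: W1.I0
cycle 3: idle
cycle 4: idle
cycle 5: idle
cycle 6: W0.I2
cycle 7: W0.I3
cycle 8: W1.I1
cycle 9: W1.I2
cycle 10: W1.I3

Answer: 11 cycles, utilization 8/11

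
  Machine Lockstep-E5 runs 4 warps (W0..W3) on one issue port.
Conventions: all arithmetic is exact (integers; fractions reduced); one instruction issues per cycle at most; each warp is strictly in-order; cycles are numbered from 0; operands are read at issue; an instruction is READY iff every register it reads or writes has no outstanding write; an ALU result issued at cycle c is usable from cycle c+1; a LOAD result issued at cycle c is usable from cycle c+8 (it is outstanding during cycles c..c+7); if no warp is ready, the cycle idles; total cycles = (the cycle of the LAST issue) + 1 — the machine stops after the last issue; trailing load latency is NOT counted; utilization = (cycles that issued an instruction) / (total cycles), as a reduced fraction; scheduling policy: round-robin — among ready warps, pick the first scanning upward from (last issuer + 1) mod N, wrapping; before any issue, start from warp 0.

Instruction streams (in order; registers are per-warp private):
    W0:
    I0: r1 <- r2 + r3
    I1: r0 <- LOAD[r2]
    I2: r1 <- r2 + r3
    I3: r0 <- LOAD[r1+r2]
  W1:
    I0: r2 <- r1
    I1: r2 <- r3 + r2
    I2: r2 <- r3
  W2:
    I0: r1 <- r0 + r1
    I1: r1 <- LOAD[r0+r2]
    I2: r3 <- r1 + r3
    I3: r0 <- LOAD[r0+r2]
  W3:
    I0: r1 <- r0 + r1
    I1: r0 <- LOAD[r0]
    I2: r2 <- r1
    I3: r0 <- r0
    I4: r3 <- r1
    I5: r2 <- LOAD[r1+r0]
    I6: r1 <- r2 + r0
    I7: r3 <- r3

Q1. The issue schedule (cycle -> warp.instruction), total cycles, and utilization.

cycle 0: W0.I0
cycle 1: W1.I0
cycle 2: W2.I0
cycle 3: W3.I0
cycle 4: W0.I1
cycle 5: W1.I1
cycle 6: W2.I1
cycle 7: W3.I1
cycle 8: W0.I2
cycle 9: W1.I2
cycle 10: W3.I2
cycle 11: idle
cycle 12: W0.I3
cycle 13: idle
cycle 14: W2.I2
cycle 15: W3.I3
cycle 16: W2.I3
cycle 17: W3.I4
cycle 18: W3.I5
cycle 19: idle
cycle 20: idle
cycle 21: idle
cycle 22: idle
cycle 23: idle
cycle 24: idle
cycle 25: idle
cycle 26: W3.I6
cycle 27: W3.I7

Answer: 28 cycles, utilization 19/28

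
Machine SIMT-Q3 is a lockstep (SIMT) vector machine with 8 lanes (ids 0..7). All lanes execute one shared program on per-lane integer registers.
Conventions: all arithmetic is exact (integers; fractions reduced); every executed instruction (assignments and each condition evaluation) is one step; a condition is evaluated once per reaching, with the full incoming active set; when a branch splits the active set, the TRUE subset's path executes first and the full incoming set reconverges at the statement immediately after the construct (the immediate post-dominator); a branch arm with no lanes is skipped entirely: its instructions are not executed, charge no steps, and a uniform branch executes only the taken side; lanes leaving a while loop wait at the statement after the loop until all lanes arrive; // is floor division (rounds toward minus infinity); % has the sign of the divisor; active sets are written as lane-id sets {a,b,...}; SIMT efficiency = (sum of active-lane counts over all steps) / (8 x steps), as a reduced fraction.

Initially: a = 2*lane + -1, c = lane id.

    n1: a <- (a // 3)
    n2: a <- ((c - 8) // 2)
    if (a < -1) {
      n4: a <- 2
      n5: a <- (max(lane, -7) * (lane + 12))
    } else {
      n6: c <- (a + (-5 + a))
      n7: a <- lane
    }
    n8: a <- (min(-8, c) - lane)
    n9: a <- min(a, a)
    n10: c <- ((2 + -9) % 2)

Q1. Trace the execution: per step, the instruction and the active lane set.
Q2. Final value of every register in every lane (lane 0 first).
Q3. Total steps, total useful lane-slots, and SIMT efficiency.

step 0: a <- (a // 3)                {0,1,2,3,4,5,6,7}
step 1: a <- ((c - 8) // 2)          {0,1,2,3,4,5,6,7}
step 2: eval (a < -1)                {0,1,2,3,4,5,6,7}
step 3: a <- 2                       {0,1,2,3,4,5}
step 4: a <- (max(lane, -7) * (lane + 12)) {0,1,2,3,4,5}
step 5: c <- (a + (-5 + a))          {6,7}
step 6: a <- lane                    {6,7}
step 7: a <- (min(-8, c) - lane)     {0,1,2,3,4,5,6,7}
step 8: a <- min(a, a)               {0,1,2,3,4,5,6,7}
step 9: c <- ((2 + -9) % 2)          {0,1,2,3,4,5,6,7}

Answer: 10 steps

a: -8,-9,-10,-11,-12,-13,-14,-15
c: 1,1,1,1,1,1,1,1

steps = 10; useful = 64; efficiency = 64/80 = 4/5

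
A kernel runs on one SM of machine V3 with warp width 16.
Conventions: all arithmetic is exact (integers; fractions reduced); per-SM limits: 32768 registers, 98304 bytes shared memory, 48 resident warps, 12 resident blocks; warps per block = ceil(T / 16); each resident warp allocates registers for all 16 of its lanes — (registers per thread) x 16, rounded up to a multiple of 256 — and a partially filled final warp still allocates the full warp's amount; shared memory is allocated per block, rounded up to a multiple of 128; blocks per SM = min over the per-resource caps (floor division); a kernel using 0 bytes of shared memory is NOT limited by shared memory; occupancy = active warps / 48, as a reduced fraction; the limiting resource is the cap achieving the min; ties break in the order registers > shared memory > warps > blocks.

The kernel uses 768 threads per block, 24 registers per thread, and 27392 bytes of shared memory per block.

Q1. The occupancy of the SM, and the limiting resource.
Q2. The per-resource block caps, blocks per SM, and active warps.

Answer: occupancy 1, limited by registers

registers: 1 block
shared memory: 3 blocks
warps: 1 block
blocks: 12 blocks

Answer: 1 block, 48 active warps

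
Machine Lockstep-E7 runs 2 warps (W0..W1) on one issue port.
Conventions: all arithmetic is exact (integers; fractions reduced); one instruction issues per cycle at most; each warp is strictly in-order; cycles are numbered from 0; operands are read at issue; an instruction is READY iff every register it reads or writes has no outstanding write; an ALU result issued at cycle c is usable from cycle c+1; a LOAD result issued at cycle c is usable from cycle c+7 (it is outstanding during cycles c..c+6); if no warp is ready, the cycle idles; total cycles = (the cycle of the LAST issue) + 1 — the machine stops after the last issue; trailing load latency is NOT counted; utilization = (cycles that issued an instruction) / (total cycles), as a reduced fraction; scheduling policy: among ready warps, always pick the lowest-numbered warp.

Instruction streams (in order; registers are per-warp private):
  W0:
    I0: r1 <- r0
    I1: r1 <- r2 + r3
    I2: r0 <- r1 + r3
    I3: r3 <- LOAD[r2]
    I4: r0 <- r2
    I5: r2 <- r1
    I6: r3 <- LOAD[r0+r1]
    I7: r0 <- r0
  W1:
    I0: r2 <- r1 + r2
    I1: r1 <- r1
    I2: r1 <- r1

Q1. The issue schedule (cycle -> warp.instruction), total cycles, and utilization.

cycle 0: W0.I0
cycle 1: W0.I1
cycle 2: W0.I2
cycle 3: W0.I3
cycle 4: W0.I4
cycle 5: W0.I5
cycle 6: W1.I0
cycle 7: W1.I1
cycle 8: W1.I2
cycle 9: idle
cycle 10: W0.I6
cycle 11: W0.I7

Answer: 12 cycles, utilization 11/12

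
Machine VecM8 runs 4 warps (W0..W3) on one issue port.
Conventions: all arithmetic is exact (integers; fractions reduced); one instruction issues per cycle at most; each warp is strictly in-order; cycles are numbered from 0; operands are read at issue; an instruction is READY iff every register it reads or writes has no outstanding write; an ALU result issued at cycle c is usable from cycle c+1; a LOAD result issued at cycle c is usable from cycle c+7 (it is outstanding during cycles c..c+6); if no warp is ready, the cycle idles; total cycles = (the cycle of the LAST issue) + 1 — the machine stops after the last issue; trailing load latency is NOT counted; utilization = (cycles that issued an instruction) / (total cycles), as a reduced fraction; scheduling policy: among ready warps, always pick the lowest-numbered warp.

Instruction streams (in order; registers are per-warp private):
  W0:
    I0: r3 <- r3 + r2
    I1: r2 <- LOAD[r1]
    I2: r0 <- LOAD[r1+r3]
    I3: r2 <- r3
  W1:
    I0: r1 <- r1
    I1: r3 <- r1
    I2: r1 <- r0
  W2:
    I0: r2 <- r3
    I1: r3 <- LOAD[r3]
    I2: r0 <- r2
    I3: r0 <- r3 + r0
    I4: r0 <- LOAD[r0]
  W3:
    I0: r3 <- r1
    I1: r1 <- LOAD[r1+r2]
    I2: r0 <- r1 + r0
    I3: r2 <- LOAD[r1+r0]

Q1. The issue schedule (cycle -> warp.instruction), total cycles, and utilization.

cycle 0: W0.I0
cycle 1: W0.I1
cycle 2: W0.I2
cycle 3: W1.I0
cycle 4: W1.I1
cycle 5: W1.I2
cycle 6: W2.I0
cycle 7: W2.I1
cycle 8: W0.I3
cycle 9: W2.I2
cycle 10: W3.I0
cycle 11: W3.I1
cycle 12: idle
cycle 13: idle
cycle 14: W2.I3
cycle 15: W2.I4
cycle 16: idle
cycle 17: idle
cycle 18: W3.I2
cycle 19: W3.I3

Answer: 20 cycles, utilization 4/5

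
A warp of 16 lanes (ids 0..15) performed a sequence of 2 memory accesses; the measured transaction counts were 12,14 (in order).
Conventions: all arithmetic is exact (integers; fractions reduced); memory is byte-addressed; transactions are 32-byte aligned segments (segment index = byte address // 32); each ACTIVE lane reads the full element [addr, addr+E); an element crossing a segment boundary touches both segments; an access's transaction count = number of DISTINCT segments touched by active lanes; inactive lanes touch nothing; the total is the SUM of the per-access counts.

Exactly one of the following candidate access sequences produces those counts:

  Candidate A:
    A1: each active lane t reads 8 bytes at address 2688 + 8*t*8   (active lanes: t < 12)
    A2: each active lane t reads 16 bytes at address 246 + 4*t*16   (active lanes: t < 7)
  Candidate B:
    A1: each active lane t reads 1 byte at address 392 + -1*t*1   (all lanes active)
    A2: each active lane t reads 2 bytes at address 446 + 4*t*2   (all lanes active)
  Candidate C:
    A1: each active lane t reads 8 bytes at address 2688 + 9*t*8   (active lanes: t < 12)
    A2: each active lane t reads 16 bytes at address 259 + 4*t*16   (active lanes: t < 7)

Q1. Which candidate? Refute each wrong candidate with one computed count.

B: A1 gives 2 transactions, not 12
C: A2 gives 7 transactions, not 14
A: all counts match (12,14)

Answer: A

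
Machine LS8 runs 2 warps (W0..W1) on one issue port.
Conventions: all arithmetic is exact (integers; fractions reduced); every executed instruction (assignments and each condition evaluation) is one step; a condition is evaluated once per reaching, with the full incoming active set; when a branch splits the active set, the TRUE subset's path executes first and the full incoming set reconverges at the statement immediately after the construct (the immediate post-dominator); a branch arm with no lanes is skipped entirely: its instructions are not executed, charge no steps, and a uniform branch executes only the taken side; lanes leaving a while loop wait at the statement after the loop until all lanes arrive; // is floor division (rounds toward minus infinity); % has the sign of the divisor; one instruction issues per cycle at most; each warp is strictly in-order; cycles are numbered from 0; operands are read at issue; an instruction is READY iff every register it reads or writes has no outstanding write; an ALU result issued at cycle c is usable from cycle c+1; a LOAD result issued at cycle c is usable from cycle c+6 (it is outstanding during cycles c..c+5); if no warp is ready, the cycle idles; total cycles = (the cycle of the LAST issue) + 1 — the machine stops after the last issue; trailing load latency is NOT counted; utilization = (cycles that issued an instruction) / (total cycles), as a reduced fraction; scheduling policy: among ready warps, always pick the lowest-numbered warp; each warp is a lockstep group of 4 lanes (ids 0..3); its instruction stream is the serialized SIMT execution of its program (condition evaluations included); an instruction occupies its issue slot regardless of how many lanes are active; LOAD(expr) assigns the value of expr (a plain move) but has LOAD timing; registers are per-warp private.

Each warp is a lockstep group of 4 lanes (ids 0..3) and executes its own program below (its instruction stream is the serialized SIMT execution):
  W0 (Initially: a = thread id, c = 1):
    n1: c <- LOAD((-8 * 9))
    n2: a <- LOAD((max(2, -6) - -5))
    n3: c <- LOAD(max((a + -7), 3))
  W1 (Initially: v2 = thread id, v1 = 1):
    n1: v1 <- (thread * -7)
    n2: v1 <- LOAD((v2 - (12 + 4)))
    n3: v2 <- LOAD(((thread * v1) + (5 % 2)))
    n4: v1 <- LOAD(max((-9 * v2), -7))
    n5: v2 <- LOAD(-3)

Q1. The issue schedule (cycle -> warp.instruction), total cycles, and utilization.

cycle 0: W0.I0
cycle 1: W0.I1
cycle 2: W1.I0
cycle 3: W1.I1
cycle 4: idle
cycle 5: idle
cycle 6: idle
cycle 7: W0.I2
cycle 8: idle
cycle 9: W1.I2
cycle 10: idle
cycle 11: idle
cycle 12: idle
cycle 13: idle
cycle 14: idle
cycle 15: W1.I3
cycle 16: W1.I4

Answer: 17 cycles, utilization 8/17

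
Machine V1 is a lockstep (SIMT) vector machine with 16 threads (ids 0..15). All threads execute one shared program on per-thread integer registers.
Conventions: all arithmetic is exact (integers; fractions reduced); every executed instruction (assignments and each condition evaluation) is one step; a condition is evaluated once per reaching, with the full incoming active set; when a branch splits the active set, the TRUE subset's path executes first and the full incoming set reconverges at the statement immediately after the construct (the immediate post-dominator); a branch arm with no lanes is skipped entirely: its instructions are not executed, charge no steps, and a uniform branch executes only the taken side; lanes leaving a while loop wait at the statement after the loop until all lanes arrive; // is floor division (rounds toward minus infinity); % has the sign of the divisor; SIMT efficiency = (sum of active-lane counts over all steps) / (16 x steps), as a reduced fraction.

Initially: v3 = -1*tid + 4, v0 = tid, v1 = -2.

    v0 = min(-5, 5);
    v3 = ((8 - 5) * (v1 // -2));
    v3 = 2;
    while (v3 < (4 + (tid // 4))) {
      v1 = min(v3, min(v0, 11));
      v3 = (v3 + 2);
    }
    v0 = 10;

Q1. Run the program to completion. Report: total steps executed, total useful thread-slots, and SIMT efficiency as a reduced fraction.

Answer: 14 steps, 176 useful, 11/14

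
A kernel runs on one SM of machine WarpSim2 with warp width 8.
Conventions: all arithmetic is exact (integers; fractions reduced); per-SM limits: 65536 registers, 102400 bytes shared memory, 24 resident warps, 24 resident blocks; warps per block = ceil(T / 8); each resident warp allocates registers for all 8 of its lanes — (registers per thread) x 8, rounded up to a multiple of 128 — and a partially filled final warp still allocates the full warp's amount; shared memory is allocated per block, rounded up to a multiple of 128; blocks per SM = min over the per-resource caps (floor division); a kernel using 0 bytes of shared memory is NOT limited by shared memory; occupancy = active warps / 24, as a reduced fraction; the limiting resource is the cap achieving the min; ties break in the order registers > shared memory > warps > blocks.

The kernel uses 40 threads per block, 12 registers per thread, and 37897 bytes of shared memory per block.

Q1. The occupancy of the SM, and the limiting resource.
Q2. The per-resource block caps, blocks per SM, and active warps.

Answer: occupancy 5/12, limited by shared memory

registers: 102 blocks
shared memory: 2 blocks
warps: 4 blocks
blocks: 24 blocks

Answer: 2 blocks, 10 active warps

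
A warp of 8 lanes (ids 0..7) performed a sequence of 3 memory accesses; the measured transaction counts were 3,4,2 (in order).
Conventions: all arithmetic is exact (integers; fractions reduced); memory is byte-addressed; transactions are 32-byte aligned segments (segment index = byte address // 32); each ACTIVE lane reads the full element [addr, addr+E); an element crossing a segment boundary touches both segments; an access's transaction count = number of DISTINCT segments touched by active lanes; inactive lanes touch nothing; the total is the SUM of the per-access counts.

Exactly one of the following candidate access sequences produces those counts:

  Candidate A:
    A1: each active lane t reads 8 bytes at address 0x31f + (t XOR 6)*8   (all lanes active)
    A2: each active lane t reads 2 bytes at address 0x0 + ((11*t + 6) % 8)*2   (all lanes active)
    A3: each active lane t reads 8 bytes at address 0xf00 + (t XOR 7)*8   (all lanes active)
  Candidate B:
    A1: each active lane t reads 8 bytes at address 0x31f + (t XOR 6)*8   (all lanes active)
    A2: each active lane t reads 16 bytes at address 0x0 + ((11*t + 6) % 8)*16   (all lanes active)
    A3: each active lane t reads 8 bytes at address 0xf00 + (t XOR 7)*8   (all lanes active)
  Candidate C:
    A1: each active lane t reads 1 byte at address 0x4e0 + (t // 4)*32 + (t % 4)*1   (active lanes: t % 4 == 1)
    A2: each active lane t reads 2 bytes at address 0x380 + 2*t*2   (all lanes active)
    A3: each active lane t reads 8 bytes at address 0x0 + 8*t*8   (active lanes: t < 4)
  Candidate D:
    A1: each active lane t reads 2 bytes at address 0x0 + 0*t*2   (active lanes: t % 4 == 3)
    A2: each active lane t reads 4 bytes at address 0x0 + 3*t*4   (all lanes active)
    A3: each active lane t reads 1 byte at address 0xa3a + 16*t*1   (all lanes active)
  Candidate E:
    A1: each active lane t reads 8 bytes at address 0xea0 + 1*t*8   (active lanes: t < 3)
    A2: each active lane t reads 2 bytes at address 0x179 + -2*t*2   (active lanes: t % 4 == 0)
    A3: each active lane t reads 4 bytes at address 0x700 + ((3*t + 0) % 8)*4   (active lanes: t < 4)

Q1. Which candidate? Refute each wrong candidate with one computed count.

A: A2 gives 1 transaction, not 4
C: A1 gives 2 transactions, not 3
D: A1 gives 1 transaction, not 3
E: A1 gives 1 transaction, not 3
B: all counts match (3,4,2)

Answer: B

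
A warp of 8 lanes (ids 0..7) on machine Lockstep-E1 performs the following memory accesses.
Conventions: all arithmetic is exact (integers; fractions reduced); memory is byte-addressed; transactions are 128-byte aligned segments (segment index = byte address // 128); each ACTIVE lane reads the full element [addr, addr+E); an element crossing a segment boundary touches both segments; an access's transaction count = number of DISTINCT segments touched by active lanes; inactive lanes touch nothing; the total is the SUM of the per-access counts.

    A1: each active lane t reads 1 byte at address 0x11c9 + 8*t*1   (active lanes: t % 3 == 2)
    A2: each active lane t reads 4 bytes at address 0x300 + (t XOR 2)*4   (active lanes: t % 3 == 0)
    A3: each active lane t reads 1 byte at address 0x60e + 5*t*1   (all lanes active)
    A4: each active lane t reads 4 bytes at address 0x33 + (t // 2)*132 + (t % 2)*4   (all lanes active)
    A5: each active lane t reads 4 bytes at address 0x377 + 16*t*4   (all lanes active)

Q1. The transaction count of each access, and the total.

A1: 1 transaction
A2: 1 transaction
A3: 1 transaction
A4: 4 transactions
A5: 5 transactions

Answer: 1,1,1,4,5; total 12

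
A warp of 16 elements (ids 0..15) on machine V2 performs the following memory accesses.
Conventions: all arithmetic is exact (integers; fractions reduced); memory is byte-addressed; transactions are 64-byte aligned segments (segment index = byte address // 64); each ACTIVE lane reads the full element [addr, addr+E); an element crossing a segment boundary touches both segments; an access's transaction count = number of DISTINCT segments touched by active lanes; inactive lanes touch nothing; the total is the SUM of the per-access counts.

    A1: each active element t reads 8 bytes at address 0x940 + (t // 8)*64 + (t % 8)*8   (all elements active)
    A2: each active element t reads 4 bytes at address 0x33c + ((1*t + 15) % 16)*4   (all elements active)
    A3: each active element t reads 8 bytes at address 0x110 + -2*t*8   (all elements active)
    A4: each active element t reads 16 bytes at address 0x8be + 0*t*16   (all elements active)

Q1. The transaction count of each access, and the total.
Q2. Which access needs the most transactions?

A1: 2 transactions
A2: 2 transactions
A3: 5 transactions
A4: 2 transactions

Answer: 2,2,5,2; total 11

Answer: A3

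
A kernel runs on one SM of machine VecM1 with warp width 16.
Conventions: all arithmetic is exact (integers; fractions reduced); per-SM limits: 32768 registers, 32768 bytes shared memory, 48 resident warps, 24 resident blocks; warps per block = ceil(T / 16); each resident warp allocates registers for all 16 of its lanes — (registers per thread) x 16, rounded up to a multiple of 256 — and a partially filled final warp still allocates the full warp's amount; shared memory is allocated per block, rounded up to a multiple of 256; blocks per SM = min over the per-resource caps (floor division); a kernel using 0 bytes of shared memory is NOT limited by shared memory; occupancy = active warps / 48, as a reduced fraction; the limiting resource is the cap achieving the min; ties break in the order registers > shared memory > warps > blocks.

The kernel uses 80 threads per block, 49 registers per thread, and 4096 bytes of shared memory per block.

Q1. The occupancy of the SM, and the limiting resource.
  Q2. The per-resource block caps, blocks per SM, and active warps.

Answer: occupancy 5/8, limited by registers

registers: 6 blocks
shared memory: 8 blocks
warps: 9 blocks
blocks: 24 blocks

Answer: 6 blocks, 30 active warps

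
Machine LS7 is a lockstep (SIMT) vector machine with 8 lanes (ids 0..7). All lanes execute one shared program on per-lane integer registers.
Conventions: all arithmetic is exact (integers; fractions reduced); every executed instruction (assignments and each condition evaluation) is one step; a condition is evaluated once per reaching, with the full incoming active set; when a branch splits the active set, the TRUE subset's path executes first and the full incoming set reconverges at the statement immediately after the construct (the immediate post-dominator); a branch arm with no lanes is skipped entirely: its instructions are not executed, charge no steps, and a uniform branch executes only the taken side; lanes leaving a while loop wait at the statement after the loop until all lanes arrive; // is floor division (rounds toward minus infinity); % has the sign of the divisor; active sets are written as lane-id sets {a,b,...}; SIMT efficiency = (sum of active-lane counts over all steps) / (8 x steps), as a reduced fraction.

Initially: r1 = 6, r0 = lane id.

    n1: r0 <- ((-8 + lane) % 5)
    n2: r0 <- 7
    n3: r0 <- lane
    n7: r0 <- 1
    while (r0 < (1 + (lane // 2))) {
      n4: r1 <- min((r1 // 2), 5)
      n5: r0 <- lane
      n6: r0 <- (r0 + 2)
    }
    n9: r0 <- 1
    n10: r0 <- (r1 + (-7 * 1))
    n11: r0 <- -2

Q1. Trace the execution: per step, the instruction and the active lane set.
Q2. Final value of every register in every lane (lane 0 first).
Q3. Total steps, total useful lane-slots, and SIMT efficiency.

step 0: r0 <- ((-8 + lane) % 5)      {0,1,2,3,4,5,6,7}
step 1: r0 <- 7                      {0,1,2,3,4,5,6,7}
step 2: r0 <- lane                   {0,1,2,3,4,5,6,7}
step 3: r0 <- 1                      {0,1,2,3,4,5,6,7}
step 4: eval (r0 < (1 + (lane // 2))) {0,1,2,3,4,5,6,7}
step 5: r1 <- min((r1 // 2), 5)      {2,3,4,5,6,7}
step 6: r0 <- lane                   {2,3,4,5,6,7}
step 7: r0 <- (r0 + 2)               {2,3,4,5,6,7}
step 8: eval (r0 < (1 + (lane // 2))) {2,3,4,5,6,7}
step 9: r0 <- 1                      {0,1,2,3,4,5,6,7}
step 10: r0 <- (r1 + (-7 * 1))        {0,1,2,3,4,5,6,7}
step 11: r0 <- -2                     {0,1,2,3,4,5,6,7}

Answer: 12 steps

r1: 6,6,3,3,3,3,3,3
r0: -2,-2,-2,-2,-2,-2,-2,-2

steps = 12; useful = 88; efficiency = 88/96 = 11/12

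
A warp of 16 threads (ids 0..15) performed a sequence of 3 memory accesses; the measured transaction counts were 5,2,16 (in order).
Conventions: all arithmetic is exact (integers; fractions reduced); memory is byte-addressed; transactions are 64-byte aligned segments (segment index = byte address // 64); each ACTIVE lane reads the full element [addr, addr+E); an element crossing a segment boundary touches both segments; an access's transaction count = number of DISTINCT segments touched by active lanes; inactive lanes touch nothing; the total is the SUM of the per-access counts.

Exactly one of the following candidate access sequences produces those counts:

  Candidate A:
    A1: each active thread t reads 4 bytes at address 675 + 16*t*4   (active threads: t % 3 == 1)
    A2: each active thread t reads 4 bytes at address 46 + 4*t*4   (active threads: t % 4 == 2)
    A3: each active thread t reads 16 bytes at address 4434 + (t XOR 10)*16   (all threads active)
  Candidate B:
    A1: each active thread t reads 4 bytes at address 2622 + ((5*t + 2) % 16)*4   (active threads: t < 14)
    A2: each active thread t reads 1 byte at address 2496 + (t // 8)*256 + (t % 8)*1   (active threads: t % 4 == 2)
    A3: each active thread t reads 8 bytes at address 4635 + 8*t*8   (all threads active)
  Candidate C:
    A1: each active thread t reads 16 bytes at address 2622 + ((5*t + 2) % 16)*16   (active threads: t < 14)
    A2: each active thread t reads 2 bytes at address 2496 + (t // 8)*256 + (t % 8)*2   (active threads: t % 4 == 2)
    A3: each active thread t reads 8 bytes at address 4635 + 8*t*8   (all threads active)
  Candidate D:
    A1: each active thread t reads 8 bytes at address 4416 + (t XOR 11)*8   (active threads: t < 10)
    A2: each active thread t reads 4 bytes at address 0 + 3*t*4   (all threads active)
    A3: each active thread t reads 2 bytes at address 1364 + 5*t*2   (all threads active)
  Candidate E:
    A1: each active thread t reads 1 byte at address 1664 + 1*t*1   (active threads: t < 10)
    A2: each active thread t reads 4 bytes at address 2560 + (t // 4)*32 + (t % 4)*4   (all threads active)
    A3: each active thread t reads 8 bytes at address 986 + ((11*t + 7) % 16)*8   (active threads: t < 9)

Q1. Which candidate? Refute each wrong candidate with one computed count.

A: A2 gives 4 transactions, not 2
B: A1 gives 2 transactions, not 5
D: A1 gives 2 transactions, not 5
E: A1 gives 1 transaction, not 5
C: all counts match (5,2,16)

Answer: C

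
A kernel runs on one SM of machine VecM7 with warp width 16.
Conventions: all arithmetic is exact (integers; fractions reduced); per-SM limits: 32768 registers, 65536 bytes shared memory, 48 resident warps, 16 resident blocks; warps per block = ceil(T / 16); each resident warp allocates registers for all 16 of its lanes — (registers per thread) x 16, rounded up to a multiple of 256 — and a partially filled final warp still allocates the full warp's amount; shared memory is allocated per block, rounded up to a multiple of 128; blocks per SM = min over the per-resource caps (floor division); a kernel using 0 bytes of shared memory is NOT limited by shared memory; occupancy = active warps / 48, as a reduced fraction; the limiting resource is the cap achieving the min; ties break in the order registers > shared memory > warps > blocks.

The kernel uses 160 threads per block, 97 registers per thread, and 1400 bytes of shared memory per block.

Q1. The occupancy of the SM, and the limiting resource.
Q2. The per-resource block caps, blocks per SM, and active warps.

Answer: occupancy 5/24, limited by registers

registers: 1 block
shared memory: 46 blocks
warps: 4 blocks
blocks: 16 blocks

Answer: 1 block, 10 active warps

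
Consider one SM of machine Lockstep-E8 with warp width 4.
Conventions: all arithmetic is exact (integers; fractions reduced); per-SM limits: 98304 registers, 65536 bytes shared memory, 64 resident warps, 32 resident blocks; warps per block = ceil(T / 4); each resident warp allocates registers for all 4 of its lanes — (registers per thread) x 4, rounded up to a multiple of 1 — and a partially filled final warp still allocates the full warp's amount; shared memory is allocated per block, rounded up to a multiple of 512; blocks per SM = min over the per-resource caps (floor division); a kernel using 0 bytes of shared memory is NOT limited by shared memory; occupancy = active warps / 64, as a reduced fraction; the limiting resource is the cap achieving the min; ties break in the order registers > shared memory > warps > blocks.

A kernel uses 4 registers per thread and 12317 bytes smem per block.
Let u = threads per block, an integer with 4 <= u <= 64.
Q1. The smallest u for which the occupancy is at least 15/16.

Answer: u = 45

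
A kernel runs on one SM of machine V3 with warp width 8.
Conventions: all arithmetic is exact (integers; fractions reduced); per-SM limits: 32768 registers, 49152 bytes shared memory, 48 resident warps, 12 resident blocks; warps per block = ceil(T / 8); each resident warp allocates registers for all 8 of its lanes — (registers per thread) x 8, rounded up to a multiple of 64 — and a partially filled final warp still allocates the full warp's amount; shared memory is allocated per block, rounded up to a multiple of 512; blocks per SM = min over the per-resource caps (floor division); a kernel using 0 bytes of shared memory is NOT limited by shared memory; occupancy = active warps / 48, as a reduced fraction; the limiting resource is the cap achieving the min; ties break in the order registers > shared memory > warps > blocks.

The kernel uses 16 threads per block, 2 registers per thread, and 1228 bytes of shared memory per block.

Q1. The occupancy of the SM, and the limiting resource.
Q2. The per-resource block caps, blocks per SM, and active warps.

Answer: occupancy 1/2, limited by blocks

registers: 256 blocks
shared memory: 32 blocks
warps: 24 blocks
blocks: 12 blocks

Answer: 12 blocks, 24 active warps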